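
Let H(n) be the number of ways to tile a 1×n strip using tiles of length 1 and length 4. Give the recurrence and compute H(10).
Condition on the last tile: it has length 1 (leaving a 1×(n-1) strip) or length 4 (leaving a 1×(n-4) strip), so H(n) = H(n-1) + H(n-4) (order-4 linear recurrence).
For 0 ≤ i < 4 only unit tiles fit, so H(i) = 1.
Iterating the recurrence: H(4) = 2, H(5) = 3, H(6) = 4, H(7) = 5, H(8) = 7, H(9) = 10, H(10) = 14.

H(n) = H(n-1) + H(n-4), with H(i) = 1 for 0 ≤ i < 4; H(10) = 14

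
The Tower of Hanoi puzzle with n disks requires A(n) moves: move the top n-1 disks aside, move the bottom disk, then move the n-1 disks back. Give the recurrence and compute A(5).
Moving n disks = move the top n-1 disks aside (A(n-1) moves) + move the largest disk (1 move) + move the n-1 disks back on top (A(n-1) moves), so A(n) = 2A(n-1) + 1, with A(1) = 1 (a single disk takes one move).
First terms: 1, 3, 7, 15, 31, … — each is one less than a power of 2. Indeed A(n) + 1 = 2(A(n-1) + 1) with A(1) + 1 = 2, so A(n) + 1 = 2ⁿ and A(n) = 2ⁿ - 1.
Hence A(5) = 2^5 - 1 = 32 - 1 = 31.

A(n) = 2A(n-1) + 1, A(1) = 1; A(5) = 31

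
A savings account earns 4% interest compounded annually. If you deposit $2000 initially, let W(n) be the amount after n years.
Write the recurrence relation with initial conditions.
Each year the balance grows by 4%, i.e. is multiplied by 1 + 4/100 = 1.04, so W(n) = 1.04 × W(n-1). The initial deposit gives W(0) = 2000.
Unrolling gives the closed form W(n) = 2000 × (1.04)ⁿ.

W(n) = 1.04 × W(n-1), W(0) = 2000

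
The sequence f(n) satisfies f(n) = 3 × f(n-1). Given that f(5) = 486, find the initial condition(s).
In general f(n) = 3ⁿ · f(0). At n = 5: f(0) = f(5) / 3^5 = 486 / 243 = 2.

f(0) = 2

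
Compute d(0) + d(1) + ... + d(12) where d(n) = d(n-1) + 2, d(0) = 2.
Computing the sequence terms: 2, 4, 6, 8, 10, 12, 14, 16, 18, 20, 22, 24, 26
Adding these values together:

182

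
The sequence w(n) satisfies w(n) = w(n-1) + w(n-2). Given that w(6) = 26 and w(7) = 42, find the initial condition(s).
Work backwards using w(k) = w(k+2) - w(k+1):
w(5) = w(7) - w(6) = 42 - 26 = 16
w(4) = w(6) - w(5) = 26 - 16 = 10
w(3) = w(5) - w(4) = 16 - 10 = 6
w(2) = w(4) - w(3) = 10 - 6 = 4
w(1) = w(3) - w(2) = 6 - 4 = 2
w(0) = w(2) - w(1) = 4 - 2 = 2

w(0) = 2, w(1) = 2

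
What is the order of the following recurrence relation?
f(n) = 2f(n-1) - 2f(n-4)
The order is the largest lag k for which f(n-k) appears. Here the deepest term is f(n-4), so the order is 4.

Order 4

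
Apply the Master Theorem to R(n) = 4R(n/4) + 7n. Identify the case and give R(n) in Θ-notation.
Master Theorem template: R(n) = a·R(n/b) + f(n).
Here: a=4, b=4, f(n)=7n
Compute log_b(a) = log_4(4) = 1.
f(n) = 7n = Θ(n). Case 2: R(n) = Θ(n log n).

Case 2: R(n) = Θ(n log n)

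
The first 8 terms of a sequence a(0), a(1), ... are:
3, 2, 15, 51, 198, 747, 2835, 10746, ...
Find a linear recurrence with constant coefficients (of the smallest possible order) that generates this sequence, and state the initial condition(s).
Look for the lowest-order linear relation among consecutive terms.
Observation: a(n) - 3·a(n-1) - (3)·a(n-2) = 0 holds for the shown terms, and no order-1 relation a(n) = α·a(n-1) + β fits.
Check at n=3: 3·15 + (3)·2 = 51. ✓

a(n) = 3a(n-1) + 3a(n-2), a(0) = 3, a(1) = 2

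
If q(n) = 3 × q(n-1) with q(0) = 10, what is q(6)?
Computing step by step:
q(0) = 10
q(1) = 3 × 10 = 30
q(2) = 3 × 30 = 90
q(3) = 3 × 90 = 270
q(4) = 3 × 270 = 810
q(5) = 3 × 810 = 2430
q(6) = 3 × 2430 = 7290

7290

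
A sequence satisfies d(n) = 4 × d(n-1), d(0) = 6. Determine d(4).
Computing step by step:
d(0) = 6
d(1) = 4 × 6 = 24
d(2) = 4 × 24 = 96
d(3) = 4 × 96 = 384
d(4) = 4 × 384 = 1536

1536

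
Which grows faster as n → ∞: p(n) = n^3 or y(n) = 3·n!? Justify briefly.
Comparing growth rates:
Growth-rate hierarchy: log n ≺ any polynomial ≺ any exponential cⁿ (c>1) ≺ n! ≺ nⁿ.
factorial dominates polynomial degree 3 asymptotically.

y(n) grows faster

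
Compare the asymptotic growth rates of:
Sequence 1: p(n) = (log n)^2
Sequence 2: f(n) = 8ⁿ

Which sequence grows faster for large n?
Comparing growth rates:
Growth-rate hierarchy: log n ≺ any polynomial ≺ any exponential cⁿ (c>1) ≺ n! ≺ nⁿ.
exponential base 8 dominates polylogarithmic (log n)^2 asymptotically.

f(n) grows faster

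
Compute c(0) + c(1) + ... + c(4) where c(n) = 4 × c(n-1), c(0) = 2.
Computing the sequence terms: 2, 8, 32, 128, 512
Adding these values together:

682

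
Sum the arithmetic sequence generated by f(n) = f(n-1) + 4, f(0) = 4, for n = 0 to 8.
Computing the sequence terms: 4, 8, 12, 16, 20, 24, 28, 32, 36
Adding these values together:

180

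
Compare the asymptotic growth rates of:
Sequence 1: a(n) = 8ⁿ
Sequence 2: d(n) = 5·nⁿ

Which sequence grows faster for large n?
Comparing growth rates:
Growth-rate hierarchy: log n ≺ any polynomial ≺ any exponential cⁿ (c>1) ≺ n! ≺ nⁿ.
super-exponential nⁿ dominates exponential base 8 asymptotically.

d(n) grows faster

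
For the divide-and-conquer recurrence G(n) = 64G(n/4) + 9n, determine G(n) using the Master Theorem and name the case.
Master Theorem template: G(n) = a·G(n/b) + f(n).
Here: a=64, b=4, f(n)=9n
Compute log_b(a) = log_4(64) = 3.
f(n) = 9n = O(n^(3-ε)) with ε = 2. Case 1: G(n) = Θ(n^log_b(a)) = Θ(n^3).

Case 1: G(n) = Θ(n^3)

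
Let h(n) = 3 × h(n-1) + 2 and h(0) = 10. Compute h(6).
Computing step by step:
h(0) = 10
h(1) = 3 × 10 + 2 = 32
h(2) = 3 × 32 + 2 = 98
h(3) = 3 × 98 + 2 = 296
h(4) = 3 × 296 + 2 = 890
h(5) = 3 × 890 + 2 = 2672
h(6) = 3 × 2672 + 2 = 8018

8018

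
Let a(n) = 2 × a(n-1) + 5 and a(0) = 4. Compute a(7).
Computing step by step:
a(0) = 4
a(1) = 2 × 4 + 5 = 13
a(2) = 2 × 13 + 5 = 31
a(3) = 2 × 31 + 5 = 67
a(4) = 2 × 67 + 5 = 139
a(5) = 2 × 139 + 5 = 283
a(6) = 2 × 283 + 5 = 571
a(7) = 2 × 571 + 5 = 1147

1147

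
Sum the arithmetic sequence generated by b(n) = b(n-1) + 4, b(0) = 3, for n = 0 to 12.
Computing the sequence terms: 3, 7, 11, 15, 19, 23, 27, 31, 35, 39, 43, 47, 51
Adding these values together:

351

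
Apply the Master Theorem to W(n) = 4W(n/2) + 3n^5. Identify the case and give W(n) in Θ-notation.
Master Theorem template: W(n) = a·W(n/b) + f(n).
Here: a=4, b=2, f(n)=3n^5
Compute log_b(a) = log_2(4) = 2.
f(n) = 3n^5 = Ω(n^(2+ε)) with ε = 3, and the regularity condition holds (a·f(n/b) = (a/b^5)·f(n) with a/b^5 = 2^-3 < 1). Case 3: W(n) = Θ(f(n)) = Θ(n^5).

Case 3: W(n) = Θ(n^5)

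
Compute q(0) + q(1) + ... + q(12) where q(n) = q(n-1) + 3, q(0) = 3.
Computing the sequence terms: 3, 6, 9, 12, 15, 18, 21, 24, 27, 30, 33, 36, 39
Adding these values together:

273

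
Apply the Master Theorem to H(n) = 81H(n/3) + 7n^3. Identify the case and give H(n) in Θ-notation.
Master Theorem template: H(n) = a·H(n/b) + f(n).
Here: a=81, b=3, f(n)=7n^3
Compute log_b(a) = log_3(81) = 4.
f(n) = 7n^3 = O(n^(4-ε)) with ε = 1. Case 1: H(n) = Θ(n^log_b(a)) = Θ(n^4).

Case 1: H(n) = Θ(n^4)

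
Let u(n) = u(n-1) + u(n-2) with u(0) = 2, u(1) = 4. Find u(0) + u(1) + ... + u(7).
Computing the sequence terms: 2, 4, 6, 10, 16, 26, 42, 68
Adding these values together:

174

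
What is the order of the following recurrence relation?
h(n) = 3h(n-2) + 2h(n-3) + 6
The order is the largest lag k for which h(n-k) appears. Here the deepest term is h(n-3) (the 6 term is non-homogeneous and does not affect the order), so the order is 3.

Order 3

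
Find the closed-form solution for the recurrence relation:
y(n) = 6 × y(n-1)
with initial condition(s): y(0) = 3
Recurrence: y(n) = 6 × y(n-1), initial: y(0) = 3.
Each term is 6 times the previous, so this is geometric with ratio 6. After n steps: y(n) = y(0)·6ⁿ = 3·6ⁿ.

y(n) = 3·6ⁿ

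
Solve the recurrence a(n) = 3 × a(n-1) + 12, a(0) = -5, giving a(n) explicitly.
Recurrence: a(n) = 3 × a(n-1) + 12, initial: a(0) = -5.
Try a(n) = A·3ⁿ + C. Substituting: A·3ⁿ + C = 3(A·3ⁿ⁻¹ + C) + 12 = A·3ⁿ + 3C + 12, so C = 3C + 12, giving C = -6. Then a(0) = A - 6 = -5 gives A = 1.

a(n) = 3ⁿ - 6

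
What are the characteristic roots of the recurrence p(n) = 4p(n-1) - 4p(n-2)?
Substitute p(n) = rⁿ and divide through by rⁿ⁻²: r² - 4r + 4 = 0
Factor: (r - 2)² = 0, so r = 2 (double root).
General solution: p(n) = (A + Bn)·2ⁿ

Characteristic: r² - 4r + 4 = 0, Roots: r = 2 (double root)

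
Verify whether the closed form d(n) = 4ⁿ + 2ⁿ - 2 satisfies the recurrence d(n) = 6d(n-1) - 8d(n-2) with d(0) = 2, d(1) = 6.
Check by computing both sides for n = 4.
From the recurrence with d(0) = 2, d(1) = 6:
  d(0) = 2, d(1) = 6, d(2) = 20, d(3) = 72, d(4) = 272
  so the recurrence gives d(4) = 272.
From the proposed closed form d(n) = 4ⁿ + 2ⁿ - 2:
  d(4) = 270.
The recurrence gives 272 but the closed form gives 270, so the closed form does not satisfy the recurrence.

No, the closed form is incorrect.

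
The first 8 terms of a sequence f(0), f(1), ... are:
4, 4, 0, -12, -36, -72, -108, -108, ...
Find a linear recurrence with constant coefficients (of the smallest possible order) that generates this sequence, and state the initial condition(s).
Look for the lowest-order linear relation among consecutive terms.
Observation: f(n) - 3·f(n-1) - (-3)·f(n-2) = 0 holds for the shown terms, and no order-1 relation f(n) = α·f(n-1) + β fits.
Check at n=3: 3·0 + (-3)·4 = -12. ✓

f(n) = 3f(n-1) - 3f(n-2), f(0) = 4, f(1) = 4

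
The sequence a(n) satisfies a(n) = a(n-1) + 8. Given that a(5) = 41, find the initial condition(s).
a(5) = a(0) + 5·8, so a(0) = 41 - 40 = 1.

a(0) = 1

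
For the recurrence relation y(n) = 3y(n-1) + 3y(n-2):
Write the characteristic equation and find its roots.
Substitute y(n) = rⁿ and divide through by rⁿ⁻²: r² - 3r - 3 = 0
Discriminant: 3² + 4·3 = 21, not a perfect square, so by the quadratic formula r = (3 ± √21)/2.
General solution: y(n) = A·r₁ⁿ + B·r₂ⁿ where r₁,r₂ = (3 ± √21)/2

Characteristic: r² - 3r - 3 = 0, Roots: r = (3 ± √21)/2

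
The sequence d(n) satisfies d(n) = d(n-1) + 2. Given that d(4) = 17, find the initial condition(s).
d(4) = d(0) + 4·2, so d(0) = 17 - 8 = 9.

d(0) = 9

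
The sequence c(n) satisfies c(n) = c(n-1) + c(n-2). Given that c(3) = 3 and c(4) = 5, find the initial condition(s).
Work backwards using c(k) = c(k+2) - c(k+1):
c(2) = c(4) - c(3) = 5 - 3 = 2
c(1) = c(3) - c(2) = 3 - 2 = 1
c(0) = c(2) - c(1) = 2 - 1 = 1

c(0) = 1, c(1) = 1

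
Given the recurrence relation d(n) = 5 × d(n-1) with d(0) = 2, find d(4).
Computing step by step:
d(0) = 2
d(1) = 5 × 2 = 10
d(2) = 5 × 10 = 50
d(3) = 5 × 50 = 250
d(4) = 5 × 250 = 1250

1250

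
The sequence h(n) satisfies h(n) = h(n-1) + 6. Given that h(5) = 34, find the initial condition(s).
h(5) = h(0) + 5·6, so h(0) = 34 - 30 = 4.

h(0) = 4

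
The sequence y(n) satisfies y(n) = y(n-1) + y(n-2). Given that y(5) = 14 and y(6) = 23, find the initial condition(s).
Work backwards using y(k) = y(k+2) - y(k+1):
y(4) = y(6) - y(5) = 23 - 14 = 9
y(3) = y(5) - y(4) = 14 - 9 = 5
y(2) = y(4) - y(3) = 9 - 5 = 4
y(1) = y(3) - y(2) = 5 - 4 = 1
y(0) = y(2) - y(1) = 4 - 1 = 3

y(0) = 3, y(1) = 1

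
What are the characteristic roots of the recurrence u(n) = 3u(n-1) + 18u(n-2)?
Substitute u(n) = rⁿ and divide through by rⁿ⁻²: r² - 3r - 18 = 0
Factor: (r + 3)(r - 6) = 0, so r = -3, 6.
General solution: u(n) = A·(-3)ⁿ + B·6ⁿ

Characteristic: r² - 3r - 18 = 0, Roots: r = -3, 6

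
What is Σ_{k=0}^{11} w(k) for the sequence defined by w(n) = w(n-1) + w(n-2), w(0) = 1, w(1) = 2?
Computing the sequence terms: 1, 2, 3, 5, 8, 13, 21, 34, 55, 89, 144, 233
Adding these values together:

608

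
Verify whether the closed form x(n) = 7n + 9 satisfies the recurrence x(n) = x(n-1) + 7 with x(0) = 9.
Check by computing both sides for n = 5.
From the recurrence with x(0) = 9:
  x(0) = 9, x(1) = 16, x(2) = 23, x(3) = 30, x(4) = 37, x(5) = 44
  so the recurrence gives x(5) = 44.
From the proposed closed form x(n) = 7n + 9:
  x(5) = 44.
Both sides give 44 at n = 5, and the initial condition(s) match, so the closed form is consistent.

Yes, the closed form is correct.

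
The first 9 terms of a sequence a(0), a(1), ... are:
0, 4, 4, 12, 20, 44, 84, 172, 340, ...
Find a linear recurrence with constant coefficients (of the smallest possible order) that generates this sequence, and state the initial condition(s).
Look for the lowest-order linear relation among consecutive terms.
Observation: a(n) - 1·a(n-1) - (2)·a(n-2) = 0 holds for the shown terms, and no order-1 relation a(n) = α·a(n-1) + β fits.
Check at n=3: 1·4 + (2)·4 = 12. ✓

a(n) = a(n-1) + 2a(n-2), a(0) = 0, a(1) = 4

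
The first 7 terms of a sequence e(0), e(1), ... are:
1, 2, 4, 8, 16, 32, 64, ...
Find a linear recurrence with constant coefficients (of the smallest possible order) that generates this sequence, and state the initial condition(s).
Look for the lowest-order linear relation among consecutive terms.
Observation: each term is 2× the previous.
Check at n=2: 2·2 = 4. ✓

e(n) = 2 × e(n-1), e(0) = 1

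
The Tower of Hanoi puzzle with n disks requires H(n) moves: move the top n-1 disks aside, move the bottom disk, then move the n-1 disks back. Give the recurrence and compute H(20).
Moving n disks = move the top n-1 disks aside (H(n-1) moves) + move the largest disk (1 move) + move the n-1 disks back on top (H(n-1) moves), so H(n) = 2H(n-1) + 1, with H(1) = 1 (a single disk takes one move).
First terms: 1, 3, 7, 15, 31, 63, … — each is one less than a power of 2. Indeed H(n) + 1 = 2(H(n-1) + 1) with H(1) + 1 = 2, so H(n) + 1 = 2ⁿ and H(n) = 2ⁿ - 1.
Hence H(20) = 2^20 - 1 = 1048576 - 1 = 1048575.

H(n) = 2H(n-1) + 1, H(1) = 1; H(20) = 1048575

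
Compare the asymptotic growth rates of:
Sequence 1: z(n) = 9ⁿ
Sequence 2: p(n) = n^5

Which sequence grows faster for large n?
Comparing growth rates:
Growth-rate hierarchy: log n ≺ any polynomial ≺ any exponential cⁿ (c>1) ≺ n! ≺ nⁿ.
exponential base 9 dominates polynomial degree 5 asymptotically.

z(n) grows faster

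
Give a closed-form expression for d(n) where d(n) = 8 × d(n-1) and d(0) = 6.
Recurrence: d(n) = 8 × d(n-1), initial: d(0) = 6.
Each term is 8 times the previous, so this is geometric with ratio 8. After n steps: d(n) = d(0)·8ⁿ = 6·8ⁿ.

d(n) = 6·8ⁿ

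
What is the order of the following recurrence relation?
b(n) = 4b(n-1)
The order is the largest lag k for which b(n-k) appears. Here the deepest term is b(n-1), so the order is 1.

Order 1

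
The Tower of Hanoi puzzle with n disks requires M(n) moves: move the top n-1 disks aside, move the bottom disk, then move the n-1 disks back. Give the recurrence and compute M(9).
Moving n disks = move the top n-1 disks aside (M(n-1) moves) + move the largest disk (1 move) + move the n-1 disks back on top (M(n-1) moves), so M(n) = 2M(n-1) + 1, with M(1) = 1 (a single disk takes one move).
First terms: 1, 3, 7, 15, 31, 63, … — each is one less than a power of 2. Indeed M(n) + 1 = 2(M(n-1) + 1) with M(1) + 1 = 2, so M(n) + 1 = 2ⁿ and M(n) = 2ⁿ - 1.
Hence M(9) = 2^9 - 1 = 512 - 1 = 511.

M(n) = 2M(n-1) + 1, M(1) = 1; M(9) = 511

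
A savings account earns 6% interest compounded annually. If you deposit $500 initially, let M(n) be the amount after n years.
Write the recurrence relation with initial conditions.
Each year the balance grows by 6%, i.e. is multiplied by 1 + 6/100 = 1.06, so M(n) = 1.06 × M(n-1). The initial deposit gives M(0) = 500.
Unrolling gives the closed form M(n) = 500 × (1.06)ⁿ.

M(n) = 1.06 × M(n-1), M(0) = 500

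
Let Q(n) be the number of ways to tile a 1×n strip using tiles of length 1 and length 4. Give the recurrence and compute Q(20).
Condition on the last tile: it has length 1 (leaving a 1×(n-1) strip) or length 4 (leaving a 1×(n-4) strip), so Q(n) = Q(n-1) + Q(n-4) (order-4 linear recurrence).
For 0 ≤ i < 4 only unit tiles fit, so Q(i) = 1.
Iterating the recurrence: Q(4) = 2, Q(5) = 3, Q(6) = 4, Q(7) = 5, Q(8) = 7, Q(9) = 10, Q(10) = 14, Q(11) = 19, Q(12) = 26, Q(13) = 36, Q(14) = 50, Q(15) = 69, Q(16) = 95, Q(17) = 131, Q(18) = 181, Q(19) = 250, Q(20) = 345.

Q(n) = Q(n-1) + Q(n-4), with Q(i) = 1 for 0 ≤ i < 4; Q(20) = 345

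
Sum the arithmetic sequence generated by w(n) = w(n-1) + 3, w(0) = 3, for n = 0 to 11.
Computing the sequence terms: 3, 6, 9, 12, 15, 18, 21, 24, 27, 30, 33, 36
Adding these values together:

234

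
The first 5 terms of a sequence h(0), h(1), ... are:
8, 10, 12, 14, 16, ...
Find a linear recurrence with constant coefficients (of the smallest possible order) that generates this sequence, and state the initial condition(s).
Look for the lowest-order linear relation among consecutive terms.
Observation: consecutive differences are constant (= 2).
Check at n=2: 1·10 + 2 = 12. ✓

h(n) = h(n-1) + 2, h(0) = 8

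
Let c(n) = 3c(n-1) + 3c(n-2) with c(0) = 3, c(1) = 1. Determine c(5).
Computing the sequence terms:
3, 1, 12, 39, 153, 576

576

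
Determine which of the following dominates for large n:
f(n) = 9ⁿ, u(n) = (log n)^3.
Comparing growth rates:
Growth-rate hierarchy: log n ≺ any polynomial ≺ any exponential cⁿ (c>1) ≺ n! ≺ nⁿ.
exponential base 9 dominates polylogarithmic (log n)^3 asymptotically.

f(n) grows faster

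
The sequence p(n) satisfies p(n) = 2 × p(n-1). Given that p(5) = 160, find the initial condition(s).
In general p(n) = 2ⁿ · p(0). At n = 5: p(0) = p(5) / 2^5 = 160 / 32 = 5.

p(0) = 5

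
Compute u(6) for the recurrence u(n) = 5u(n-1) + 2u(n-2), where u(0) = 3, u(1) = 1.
Computing the sequence terms:
3, 1, 11, 57, 307, 1649, 8859

8859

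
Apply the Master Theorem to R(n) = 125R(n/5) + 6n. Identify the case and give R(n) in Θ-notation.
Master Theorem template: R(n) = a·R(n/b) + f(n).
Here: a=125, b=5, f(n)=6n
Compute log_b(a) = log_5(125) = 3.
f(n) = 6n = O(n^(3-ε)) with ε = 2. Case 1: R(n) = Θ(n^log_b(a)) = Θ(n^3).

Case 1: R(n) = Θ(n^3)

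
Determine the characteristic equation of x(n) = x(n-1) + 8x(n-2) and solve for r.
Substitute x(n) = rⁿ and divide through by rⁿ⁻²: r² - r - 8 = 0
Discriminant: 1² + 4·8 = 33, not a perfect square, so by the quadratic formula r = (1 ± √33)/2.
General solution: x(n) = A·r₁ⁿ + B·r₂ⁿ where r₁,r₂ = (1 ± √33)/2

Characteristic: r² - r - 8 = 0, Roots: r = (1 ± √33)/2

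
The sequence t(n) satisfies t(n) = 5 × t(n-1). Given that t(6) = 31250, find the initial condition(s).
In general t(n) = 5ⁿ · t(0). At n = 6: t(0) = t(6) / 5^6 = 31250 / 15625 = 2.

t(0) = 2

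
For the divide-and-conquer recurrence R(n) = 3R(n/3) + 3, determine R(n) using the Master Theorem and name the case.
Master Theorem template: R(n) = a·R(n/b) + f(n).
Here: a=3, b=3, f(n)=3
Compute log_b(a) = log_3(3) = 1.
f(n) = 3 = O(n^(1-ε)) with ε = 1. Case 1: R(n) = Θ(n^log_b(a)) = Θ(n).

Case 1: R(n) = Θ(n)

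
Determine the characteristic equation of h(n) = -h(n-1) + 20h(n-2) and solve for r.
Substitute h(n) = rⁿ and divide through by rⁿ⁻²: r² + r - 20 = 0
Factor: (r + 5)(r - 4) = 0, so r = -5, 4.
General solution: h(n) = A·(-5)ⁿ + B·4ⁿ

Characteristic: r² + r - 20 = 0, Roots: r = -5, 4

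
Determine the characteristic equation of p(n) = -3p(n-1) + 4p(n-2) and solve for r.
Substitute p(n) = rⁿ and divide through by rⁿ⁻²: r² + 3r - 4 = 0
Factor: (r + 4)(r - 1) = 0, so r = -4, 1.
General solution: p(n) = A·(-4)ⁿ + B·1ⁿ

Characteristic: r² + 3r - 4 = 0, Roots: r = -4, 1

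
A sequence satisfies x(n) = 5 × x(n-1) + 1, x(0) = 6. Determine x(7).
Computing step by step:
x(0) = 6
x(1) = 5 × 6 + 1 = 31
x(2) = 5 × 31 + 1 = 156
x(3) = 5 × 156 + 1 = 781
x(4) = 5 × 781 + 1 = 3906
x(5) = 5 × 3906 + 1 = 19531
x(6) = 5 × 19531 + 1 = 97656
x(7) = 5 × 97656 + 1 = 488281

488281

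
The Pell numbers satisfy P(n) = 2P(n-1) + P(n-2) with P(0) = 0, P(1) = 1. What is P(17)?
Computing the sequence terms:
0, 1, 2, 5, 12, 29, 70, 169, 408, 985, 2378, 5741, 13860, 33461, 80782, 195025, 470832, 1136689

1136689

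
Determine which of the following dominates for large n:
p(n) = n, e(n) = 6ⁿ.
Comparing growth rates:
Growth-rate hierarchy: log n ≺ any polynomial ≺ any exponential cⁿ (c>1) ≺ n! ≺ nⁿ.
exponential base 6 dominates polynomial degree 1 asymptotically.

e(n) grows faster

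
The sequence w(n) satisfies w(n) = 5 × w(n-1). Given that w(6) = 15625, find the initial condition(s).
In general w(n) = 5ⁿ · w(0). At n = 6: w(0) = w(6) / 5^6 = 15625 / 15625 = 1.

w(0) = 1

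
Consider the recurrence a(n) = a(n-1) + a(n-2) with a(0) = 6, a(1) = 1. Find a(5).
Computing the sequence terms:
6, 1, 7, 8, 15, 23

23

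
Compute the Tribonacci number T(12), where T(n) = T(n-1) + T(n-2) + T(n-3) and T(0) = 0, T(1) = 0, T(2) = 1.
Computing the sequence terms:
0, 0, 1, 1, 2, 4, 7, 13, 24, 44, 81, 149, 274

274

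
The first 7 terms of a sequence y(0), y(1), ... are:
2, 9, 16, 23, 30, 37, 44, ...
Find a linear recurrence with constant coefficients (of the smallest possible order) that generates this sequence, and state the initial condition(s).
Look for the lowest-order linear relation among consecutive terms.
Observation: consecutive differences are constant (= 7).
Check at n=2: 1·9 + 7 = 16. ✓

y(n) = y(n-1) + 7, y(0) = 2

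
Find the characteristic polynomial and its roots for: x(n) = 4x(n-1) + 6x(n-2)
Substitute x(n) = rⁿ and divide through by rⁿ⁻²: r² - 4r - 6 = 0
Discriminant: 4² + 4·6 = 40, not a perfect square, so by the quadratic formula r = (4 ± √40)/2.
General solution: x(n) = A·r₁ⁿ + B·r₂ⁿ where r₁,r₂ = (4 ± √40)/2

Characteristic: r² - 4r - 6 = 0, Roots: r = (4 ± √40)/2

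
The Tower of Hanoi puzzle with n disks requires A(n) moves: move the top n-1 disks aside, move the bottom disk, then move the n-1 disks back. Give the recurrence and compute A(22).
Moving n disks = move the top n-1 disks aside (A(n-1) moves) + move the largest disk (1 move) + move the n-1 disks back on top (A(n-1) moves), so A(n) = 2A(n-1) + 1, with A(1) = 1 (a single disk takes one move).
First terms: 1, 3, 7, 15, 31, 63, … — each is one less than a power of 2. Indeed A(n) + 1 = 2(A(n-1) + 1) with A(1) + 1 = 2, so A(n) + 1 = 2ⁿ and A(n) = 2ⁿ - 1.
Hence A(22) = 2^22 - 1 = 4194304 - 1 = 4194303.

A(n) = 2A(n-1) + 1, A(1) = 1; A(22) = 4194303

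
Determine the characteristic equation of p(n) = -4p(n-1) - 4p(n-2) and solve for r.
Substitute p(n) = rⁿ and divide through by rⁿ⁻²: r² + 4r + 4 = 0
Factor: (r + 2)² = 0, so r = -2 (double root).
General solution: p(n) = (A + Bn)·(-2)ⁿ

Characteristic: r² + 4r + 4 = 0, Roots: r = -2 (double root)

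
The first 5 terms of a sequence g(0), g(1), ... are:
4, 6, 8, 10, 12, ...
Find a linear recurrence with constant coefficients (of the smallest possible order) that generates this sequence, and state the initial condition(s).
Look for the lowest-order linear relation among consecutive terms.
Observation: consecutive differences are constant (= 2).
Check at n=2: 1·6 + 2 = 8. ✓

g(n) = g(n-1) + 2, g(0) = 4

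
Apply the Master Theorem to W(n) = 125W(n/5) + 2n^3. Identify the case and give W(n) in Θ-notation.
Master Theorem template: W(n) = a·W(n/b) + f(n).
Here: a=125, b=5, f(n)=2n^3
Compute log_b(a) = log_5(125) = 3.
f(n) = 2n^3 = Θ(n^3). Case 2: W(n) = Θ(n^3 log n).

Case 2: W(n) = Θ(n^3 log n)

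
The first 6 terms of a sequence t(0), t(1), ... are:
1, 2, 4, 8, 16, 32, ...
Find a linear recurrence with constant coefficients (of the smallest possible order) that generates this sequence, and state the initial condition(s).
Look for the lowest-order linear relation among consecutive terms.
Observation: each term is 2× the previous.
Check at n=2: 2·2 = 4. ✓

t(n) = 2 × t(n-1), t(0) = 1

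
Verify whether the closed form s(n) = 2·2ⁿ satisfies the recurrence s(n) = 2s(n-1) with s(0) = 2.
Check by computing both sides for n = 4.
From the recurrence with s(0) = 2:
  s(0) = 2, s(1) = 4, s(2) = 8, s(3) = 16, s(4) = 32
  so the recurrence gives s(4) = 32.
From the proposed closed form s(n) = 2·2ⁿ:
  s(4) = 32.
Both sides give 32 at n = 4, and the initial condition(s) match, so the closed form is consistent.

Yes, the closed form is correct.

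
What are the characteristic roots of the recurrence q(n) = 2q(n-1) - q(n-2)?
Substitute q(n) = rⁿ and divide through by rⁿ⁻²: r² - 2r + 1 = 0
Factor: (r - 1)² = 0, so r = 1 (double root).
General solution: q(n) = (A + Bn)·1ⁿ

Characteristic: r² - 2r + 1 = 0, Roots: r = 1 (double root)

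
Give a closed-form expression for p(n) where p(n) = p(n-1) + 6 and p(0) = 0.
Recurrence: p(n) = p(n-1) + 6, initial: p(0) = 0.
Each step adds 6, so p(n) = p(0) + 6n = 6n.

p(n) = 6n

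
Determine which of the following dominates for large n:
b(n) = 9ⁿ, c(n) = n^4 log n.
Comparing growth rates:
Growth-rate hierarchy: log n ≺ any polynomial ≺ any exponential cⁿ (c>1) ≺ n! ≺ nⁿ.
exponential base 9 dominates polynomial degree 4 (with log factor) asymptotically.

b(n) grows faster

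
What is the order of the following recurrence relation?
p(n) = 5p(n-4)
The order is the largest lag k for which p(n-k) appears. Here the deepest term is p(n-4), so the order is 4.

Order 4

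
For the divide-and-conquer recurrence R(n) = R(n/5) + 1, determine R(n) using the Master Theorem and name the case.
Master Theorem template: R(n) = a·R(n/b) + f(n).
Here: a=1, b=5, f(n)=1
Compute log_b(a) = log_5(1) = 0.
f(n) = 1 = Θ(1). Case 2: R(n) = Θ(log n).

Case 2: R(n) = Θ(log n)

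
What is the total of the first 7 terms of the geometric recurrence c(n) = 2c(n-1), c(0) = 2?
Computing the sequence terms: 2, 4, 8, 16, 32, 64, 128
Adding these values together:

254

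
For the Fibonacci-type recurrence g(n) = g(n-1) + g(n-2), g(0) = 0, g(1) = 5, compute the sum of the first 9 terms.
Computing the sequence terms: 0, 5, 5, 10, 15, 25, 40, 65, 105
Adding these values together:

270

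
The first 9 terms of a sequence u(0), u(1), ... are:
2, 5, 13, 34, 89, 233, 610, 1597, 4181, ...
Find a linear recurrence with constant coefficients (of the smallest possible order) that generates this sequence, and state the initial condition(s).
Look for the lowest-order linear relation among consecutive terms.
Observation: u(n) - 3·u(n-1) - (-1)·u(n-2) = 0 holds for the shown terms, and no order-1 relation u(n) = α·u(n-1) + β fits.
Check at n=3: 3·13 + (-1)·5 = 34. ✓

u(n) = 3u(n-1) - u(n-2), u(0) = 2, u(1) = 5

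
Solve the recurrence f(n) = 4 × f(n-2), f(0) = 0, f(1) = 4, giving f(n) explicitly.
Recurrence: f(n) = 4 × f(n-2), initial: f(0) = 0, f(1) = 4.
Characteristic equation: r² - 4 = 0, which factors as (r - 2)(r + 2) = 0, so r = 2, -2. General solution f(n) = A·2ⁿ + B·(-2)ⁿ. From f(0) = 0: A + B = 0. From f(1) = 4: 2A - 2B = 4. Solving gives A = 1, B = -1.

f(n) = 2ⁿ - (-2)ⁿ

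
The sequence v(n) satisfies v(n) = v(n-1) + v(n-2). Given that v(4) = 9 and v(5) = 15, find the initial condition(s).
Work backwards using v(k) = v(k+2) - v(k+1):
v(3) = v(5) - v(4) = 15 - 9 = 6
v(2) = v(4) - v(3) = 9 - 6 = 3
v(1) = v(3) - v(2) = 6 - 3 = 3
v(0) = v(2) - v(1) = 3 - 3 = 0

v(0) = 0, v(1) = 3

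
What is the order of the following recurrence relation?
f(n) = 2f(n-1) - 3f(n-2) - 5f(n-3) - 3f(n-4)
The order is the largest lag k for which f(n-k) appears. Here the deepest term is f(n-4), so the order is 4.

Order 4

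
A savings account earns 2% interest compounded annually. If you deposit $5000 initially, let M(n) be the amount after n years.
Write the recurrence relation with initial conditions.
Each year the balance grows by 2%, i.e. is multiplied by 1 + 2/100 = 1.02, so M(n) = 1.02 × M(n-1). The initial deposit gives M(0) = 5000.
Unrolling gives the closed form M(n) = 5000 × (1.02)ⁿ.

M(n) = 1.02 × M(n-1), M(0) = 5000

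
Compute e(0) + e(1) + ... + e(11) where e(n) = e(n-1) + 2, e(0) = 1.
Computing the sequence terms: 1, 3, 5, 7, 9, 11, 13, 15, 17, 19, 21, 23
Adding these values together:

144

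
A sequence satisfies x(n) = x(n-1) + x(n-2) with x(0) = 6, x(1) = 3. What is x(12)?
Computing the sequence terms:
6, 3, 9, 12, 21, 33, 54, 87, 141, 228, 369, 597, 966

966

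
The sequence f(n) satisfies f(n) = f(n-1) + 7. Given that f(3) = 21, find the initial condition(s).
f(3) = f(0) + 3·7, so f(0) = 21 - 21 = 0.

f(0) = 0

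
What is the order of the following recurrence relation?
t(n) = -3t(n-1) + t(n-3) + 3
The order is the largest lag k for which t(n-k) appears. Here the deepest term is t(n-3) (the 3 term is non-homogeneous and does not affect the order), so the order is 3.

Order 3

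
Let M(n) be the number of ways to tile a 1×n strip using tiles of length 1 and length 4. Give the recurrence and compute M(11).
Condition on the last tile: it has length 1 (leaving a 1×(n-1) strip) or length 4 (leaving a 1×(n-4) strip), so M(n) = M(n-1) + M(n-4) (order-4 linear recurrence).
For 0 ≤ i < 4 only unit tiles fit, so M(i) = 1.
Iterating the recurrence: M(4) = 2, M(5) = 3, M(6) = 4, M(7) = 5, M(8) = 7, M(9) = 10, M(10) = 14, M(11) = 19.

M(n) = M(n-1) + M(n-4), with M(i) = 1 for 0 ≤ i < 4; M(11) = 19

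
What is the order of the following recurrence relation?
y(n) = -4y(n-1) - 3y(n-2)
The order is the largest lag k for which y(n-k) appears. Here the deepest term is y(n-2), so the order is 2.

Order 2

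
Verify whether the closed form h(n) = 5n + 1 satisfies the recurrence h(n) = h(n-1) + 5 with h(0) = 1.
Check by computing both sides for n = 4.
From the recurrence with h(0) = 1:
  h(0) = 1, h(1) = 6, h(2) = 11, h(3) = 16, h(4) = 21
  so the recurrence gives h(4) = 21.
From the proposed closed form h(n) = 5n + 1:
  h(4) = 21.
Both sides give 21 at n = 4, and the initial condition(s) match, so the closed form is consistent.

Yes, the closed form is correct.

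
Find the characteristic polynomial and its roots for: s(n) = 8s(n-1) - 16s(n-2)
Substitute s(n) = rⁿ and divide through by rⁿ⁻²: r² - 8r + 16 = 0
Factor: (r - 4)² = 0, so r = 4 (double root).
General solution: s(n) = (A + Bn)·4ⁿ

Characteristic: r² - 8r + 16 = 0, Roots: r = 4 (double root)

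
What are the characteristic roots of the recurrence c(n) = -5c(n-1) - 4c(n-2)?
Substitute c(n) = rⁿ and divide through by rⁿ⁻²: r² + 5r + 4 = 0
Factor: (r + 1)(r + 4) = 0, so r = -1, -4.
General solution: c(n) = A·(-1)ⁿ + B·(-4)ⁿ

Characteristic: r² + 5r + 4 = 0, Roots: r = -1, -4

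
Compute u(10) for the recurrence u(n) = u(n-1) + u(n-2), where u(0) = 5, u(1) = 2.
Computing the sequence terms:
5, 2, 7, 9, 16, 25, 41, 66, 107, 173, 280

280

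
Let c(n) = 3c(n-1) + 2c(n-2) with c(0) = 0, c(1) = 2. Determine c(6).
Computing the sequence terms:
0, 2, 6, 22, 78, 278, 990

990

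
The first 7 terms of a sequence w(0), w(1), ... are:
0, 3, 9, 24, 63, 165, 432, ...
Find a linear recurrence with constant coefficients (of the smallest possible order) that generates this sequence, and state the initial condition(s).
Look for the lowest-order linear relation among consecutive terms.
Observation: w(n) - 3·w(n-1) - (-1)·w(n-2) = 0 holds for the shown terms, and no order-1 relation w(n) = α·w(n-1) + β fits.
Check at n=3: 3·9 + (-1)·3 = 24. ✓

w(n) = 3w(n-1) - w(n-2), w(0) = 0, w(1) = 3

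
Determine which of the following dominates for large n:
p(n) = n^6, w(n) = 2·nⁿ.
Comparing growth rates:
Growth-rate hierarchy: log n ≺ any polynomial ≺ any exponential cⁿ (c>1) ≺ n! ≺ nⁿ.
super-exponential nⁿ dominates polynomial degree 6 asymptotically.

w(n) grows faster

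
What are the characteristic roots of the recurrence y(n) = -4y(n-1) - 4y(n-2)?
Substitute y(n) = rⁿ and divide through by rⁿ⁻²: r² + 4r + 4 = 0
Factor: (r + 2)² = 0, so r = -2 (double root).
General solution: y(n) = (A + Bn)·(-2)ⁿ

Characteristic: r² + 4r + 4 = 0, Roots: r = -2 (double root)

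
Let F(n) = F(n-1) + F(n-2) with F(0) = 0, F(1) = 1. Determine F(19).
Computing the sequence terms:
0, 1, 1, 2, 3, 5, 8, 13, 21, 34, 55, 89, 144, 233, 377, 610, 987, 1597, 2584, 4181

4181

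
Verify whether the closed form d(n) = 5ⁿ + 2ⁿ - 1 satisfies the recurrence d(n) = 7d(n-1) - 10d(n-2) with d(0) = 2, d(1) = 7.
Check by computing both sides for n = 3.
From the recurrence with d(0) = 2, d(1) = 7:
  d(0) = 2, d(1) = 7, d(2) = 29, d(3) = 133
  so the recurrence gives d(3) = 133.
From the proposed closed form d(n) = 5ⁿ + 2ⁿ - 1:
  d(3) = 132.
The recurrence gives 133 but the closed form gives 132, so the closed form does not satisfy the recurrence.

No, the closed form is incorrect.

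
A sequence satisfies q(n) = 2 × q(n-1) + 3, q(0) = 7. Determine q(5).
Computing step by step:
q(0) = 7
q(1) = 2 × 7 + 3 = 17
q(2) = 2 × 17 + 3 = 37
q(3) = 2 × 37 + 3 = 77
q(4) = 2 × 77 + 3 = 157
q(5) = 2 × 157 + 3 = 317

317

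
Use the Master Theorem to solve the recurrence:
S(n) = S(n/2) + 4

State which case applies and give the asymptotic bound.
Master Theorem template: S(n) = a·S(n/b) + f(n).
Here: a=1, b=2, f(n)=4
Compute log_b(a) = log_2(1) = 0.
f(n) = 4 = Θ(1). Case 2: S(n) = Θ(log n).

Case 2: S(n) = Θ(log n)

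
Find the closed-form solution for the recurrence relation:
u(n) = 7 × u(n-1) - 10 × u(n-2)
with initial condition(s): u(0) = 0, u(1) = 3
Recurrence: u(n) = 7 × u(n-1) - 10 × u(n-2), initial: u(0) = 0, u(1) = 3.
Characteristic equation: r² - 7r + 10 = 0, which factors as (r - 5)(r - 2) = 0, so r = 5, 2. General solution u(n) = A·5ⁿ + B·2ⁿ. From u(0) = 0: A + B = 0. From u(1) = 3: 5A + 2B = 3. Solving gives A = 1, B = -1.

u(n) = 5ⁿ - 2ⁿ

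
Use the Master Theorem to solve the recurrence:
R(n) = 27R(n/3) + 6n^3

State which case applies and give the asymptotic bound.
Master Theorem template: R(n) = a·R(n/b) + f(n).
Here: a=27, b=3, f(n)=6n^3
Compute log_b(a) = log_3(27) = 3.
f(n) = 6n^3 = Θ(n^3). Case 2: R(n) = Θ(n^3 log n).

Case 2: R(n) = Θ(n^3 log n)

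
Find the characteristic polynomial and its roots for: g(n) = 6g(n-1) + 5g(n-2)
Substitute g(n) = rⁿ and divide through by rⁿ⁻²: r² - 6r - 5 = 0
Discriminant: 6² + 4·5 = 56, not a perfect square, so by the quadratic formula r = (6 ± √56)/2.
General solution: g(n) = A·r₁ⁿ + B·r₂ⁿ where r₁,r₂ = (6 ± √56)/2

Characteristic: r² - 6r - 5 = 0, Roots: r = (6 ± √56)/2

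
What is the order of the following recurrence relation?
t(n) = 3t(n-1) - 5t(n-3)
The order is the largest lag k for which t(n-k) appears. Here the deepest term is t(n-3), so the order is 3.

Order 3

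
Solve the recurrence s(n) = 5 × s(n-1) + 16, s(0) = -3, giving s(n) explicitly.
Recurrence: s(n) = 5 × s(n-1) + 16, initial: s(0) = -3.
Try s(n) = A·5ⁿ + C. Substituting: A·5ⁿ + C = 5(A·5ⁿ⁻¹ + C) + 16 = A·5ⁿ + 5C + 16, so C = 5C + 16, giving C = -4. Then s(0) = A - 4 = -3 gives A = 1.

s(n) = 5ⁿ - 4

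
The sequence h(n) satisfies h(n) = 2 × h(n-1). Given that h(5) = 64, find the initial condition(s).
In general h(n) = 2ⁿ · h(0). At n = 5: h(0) = h(5) / 2^5 = 64 / 32 = 2.

h(0) = 2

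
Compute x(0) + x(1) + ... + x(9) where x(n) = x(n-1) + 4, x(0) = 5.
Computing the sequence terms: 5, 9, 13, 17, 21, 25, 29, 33, 37, 41
Adding these values together:

230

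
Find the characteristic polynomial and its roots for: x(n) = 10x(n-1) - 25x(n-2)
Substitute x(n) = rⁿ and divide through by rⁿ⁻²: r² - 10r + 25 = 0
Factor: (r - 5)² = 0, so r = 5 (double root).
General solution: x(n) = (A + Bn)·5ⁿ

Characteristic: r² - 10r + 25 = 0, Roots: r = 5 (double root)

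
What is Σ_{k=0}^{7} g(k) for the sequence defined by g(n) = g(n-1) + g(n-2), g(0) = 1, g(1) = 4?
Computing the sequence terms: 1, 4, 5, 9, 14, 23, 37, 60
Adding these values together:

153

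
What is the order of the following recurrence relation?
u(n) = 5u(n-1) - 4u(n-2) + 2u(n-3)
The order is the largest lag k for which u(n-k) appears. Here the deepest term is u(n-3), so the order is 3.

Order 3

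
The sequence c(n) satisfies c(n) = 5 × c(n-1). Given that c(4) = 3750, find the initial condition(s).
In general c(n) = 5ⁿ · c(0). At n = 4: c(0) = c(4) / 5^4 = 3750 / 625 = 6.

c(0) = 6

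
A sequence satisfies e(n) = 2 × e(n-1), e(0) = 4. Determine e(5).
Computing step by step:
e(0) = 4
e(1) = 2 × 4 = 8
e(2) = 2 × 8 = 16
e(3) = 2 × 16 = 32
e(4) = 2 × 32 = 64
e(5) = 2 × 64 = 128

128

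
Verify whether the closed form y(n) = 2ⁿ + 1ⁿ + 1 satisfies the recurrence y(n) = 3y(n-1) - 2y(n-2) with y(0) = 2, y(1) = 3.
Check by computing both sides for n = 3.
From the recurrence with y(0) = 2, y(1) = 3:
  y(0) = 2, y(1) = 3, y(2) = 5, y(3) = 9
  so the recurrence gives y(3) = 9.
From the proposed closed form y(n) = 2ⁿ + 1ⁿ + 1:
  y(3) = 10.
The recurrence gives 9 but the closed form gives 10, so the closed form does not satisfy the recurrence.

No, the closed form is incorrect.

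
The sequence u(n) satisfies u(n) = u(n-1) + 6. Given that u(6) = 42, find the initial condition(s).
u(6) = u(0) + 6·6, so u(0) = 42 - 36 = 6.

u(0) = 6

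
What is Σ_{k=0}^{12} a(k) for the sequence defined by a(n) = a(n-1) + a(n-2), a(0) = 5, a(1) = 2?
Computing the sequence terms: 5, 2, 7, 9, 16, 25, 41, 66, 107, 173, 280, 453, 733
Adding these values together:

1917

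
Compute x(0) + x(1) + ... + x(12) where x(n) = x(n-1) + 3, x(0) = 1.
Computing the sequence terms: 1, 4, 7, 10, 13, 16, 19, 22, 25, 28, 31, 34, 37
Adding these values together:

247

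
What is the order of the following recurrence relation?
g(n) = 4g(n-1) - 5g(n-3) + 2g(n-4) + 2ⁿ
The order is the largest lag k for which g(n-k) appears. Here the deepest term is g(n-4) (the 2ⁿ term is non-homogeneous and does not affect the order), so the order is 4.

Order 4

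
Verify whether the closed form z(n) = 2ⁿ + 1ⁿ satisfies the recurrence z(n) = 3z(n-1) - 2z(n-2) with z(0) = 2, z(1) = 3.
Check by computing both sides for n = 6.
From the recurrence with z(0) = 2, z(1) = 3:
  z(0) = 2, z(1) = 3, z(2) = 5, z(3) = 9, z(4) = 17, z(5) = 33, z(6) = 65
  so the recurrence gives z(6) = 65.
From the proposed closed form z(n) = 2ⁿ + 1ⁿ:
  z(6) = 65.
Both sides give 65 at n = 6, and the initial condition(s) match, so the closed form is consistent.

Yes, the closed form is correct.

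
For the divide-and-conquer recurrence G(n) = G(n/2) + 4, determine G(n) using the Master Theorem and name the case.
Master Theorem template: G(n) = a·G(n/b) + f(n).
Here: a=1, b=2, f(n)=4
Compute log_b(a) = log_2(1) = 0.
f(n) = 4 = Θ(1). Case 2: G(n) = Θ(log n).

Case 2: G(n) = Θ(log n)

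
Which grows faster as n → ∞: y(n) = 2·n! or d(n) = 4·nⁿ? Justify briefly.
Comparing growth rates:
Growth-rate hierarchy: log n ≺ any polynomial ≺ any exponential cⁿ (c>1) ≺ n! ≺ nⁿ.
super-exponential nⁿ dominates factorial asymptotically.

d(n) grows faster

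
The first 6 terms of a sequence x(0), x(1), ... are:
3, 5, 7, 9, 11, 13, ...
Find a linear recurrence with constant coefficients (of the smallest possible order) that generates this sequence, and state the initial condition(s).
Look for the lowest-order linear relation among consecutive terms.
Observation: consecutive differences are constant (= 2).
Check at n=2: 1·5 + 2 = 7. ✓

x(n) = x(n-1) + 2, x(0) = 3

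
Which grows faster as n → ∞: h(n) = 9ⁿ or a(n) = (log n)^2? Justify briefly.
Comparing growth rates:
Growth-rate hierarchy: log n ≺ any polynomial ≺ any exponential cⁿ (c>1) ≺ n! ≺ nⁿ.
exponential base 9 dominates polylogarithmic (log n)^2 asymptotically.

h(n) grows faster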